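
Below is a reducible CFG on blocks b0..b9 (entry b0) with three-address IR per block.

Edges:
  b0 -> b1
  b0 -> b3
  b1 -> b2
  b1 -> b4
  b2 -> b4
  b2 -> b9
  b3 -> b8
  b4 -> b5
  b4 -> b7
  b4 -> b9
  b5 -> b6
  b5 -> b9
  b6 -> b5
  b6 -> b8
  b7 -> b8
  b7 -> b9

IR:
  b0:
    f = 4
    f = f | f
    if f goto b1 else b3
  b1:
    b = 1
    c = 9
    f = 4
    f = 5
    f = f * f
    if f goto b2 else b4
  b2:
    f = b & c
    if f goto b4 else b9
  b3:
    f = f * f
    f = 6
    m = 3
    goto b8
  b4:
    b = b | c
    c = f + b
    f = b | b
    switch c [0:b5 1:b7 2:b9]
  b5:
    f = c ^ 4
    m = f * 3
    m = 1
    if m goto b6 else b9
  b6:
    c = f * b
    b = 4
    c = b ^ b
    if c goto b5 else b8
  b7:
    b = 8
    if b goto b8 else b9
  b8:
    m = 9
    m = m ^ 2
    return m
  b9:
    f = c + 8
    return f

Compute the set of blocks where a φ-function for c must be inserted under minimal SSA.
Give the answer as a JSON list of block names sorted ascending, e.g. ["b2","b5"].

idom tree: b1←b0 b2←b1 b3←b0 b4←b1 b5←b4 b6←b5 b7←b4 b8←b0 b9←b1
Join-block Dom:
  b4: preds {b1,b2}: {b0,b1} ∩ {b0,b1,b2} = {b0,b1}; idom=b1
  b5: preds {b4,b6}: {b0,b1,b4} ∩ {b0,b1,b4,b5,b6} = {b0,b1,b4}; idom=b4
  b8: preds {b3,b6,b7}: {b0,b3} ∩ {b0,b1,b4,b5,b6} ∩ {b0,b1,b4,b7} = {b0}; idom=b0
  b9: preds {b2,b4,b5,b7}: {b0,b1,b2} ∩ {b0,b1,b4} ∩ {b0,b1,b4,b5} ∩ {b0,b1,b4,b7} = {b0,b1}; idom=b1

DF derivation:
  join b4 pred b1: · stop@b1
  join b4 pred b2: b2 stop@b1
  join b5 pred b4: · stop@b4
  join b5 pred b6: b6→b5 stop@b4
  join b8 pred b3: b3 stop@b0
  join b8 pred b6: b6→b5→b4→b1 stop@b0
  join b8 pred b7: b7→b4→b1 stop@b0
  join b9 pred b2: b2 stop@b1
  join b9 pred b4: b4 stop@b1
  join b9 pred b5: b5→b4 stop@b1
  join b9 pred b7: b7→b4 stop@b1
  b0: DF=∅
  b1: DF={b8}
  b2: DF={b4,b9}
  b3: DF={b8}
  b4: DF={b8,b9}
  b5: DF={b5,b8,b9}
  b6: DF={b5,b8}
  b7: DF={b8,b9}
  b8: DF=∅
  b9: DF=∅

φ for c: defs {b1,b4,b6}
  DF⁺ = {b5,b8,b9}

Answer: ["b5", "b8", "b9"]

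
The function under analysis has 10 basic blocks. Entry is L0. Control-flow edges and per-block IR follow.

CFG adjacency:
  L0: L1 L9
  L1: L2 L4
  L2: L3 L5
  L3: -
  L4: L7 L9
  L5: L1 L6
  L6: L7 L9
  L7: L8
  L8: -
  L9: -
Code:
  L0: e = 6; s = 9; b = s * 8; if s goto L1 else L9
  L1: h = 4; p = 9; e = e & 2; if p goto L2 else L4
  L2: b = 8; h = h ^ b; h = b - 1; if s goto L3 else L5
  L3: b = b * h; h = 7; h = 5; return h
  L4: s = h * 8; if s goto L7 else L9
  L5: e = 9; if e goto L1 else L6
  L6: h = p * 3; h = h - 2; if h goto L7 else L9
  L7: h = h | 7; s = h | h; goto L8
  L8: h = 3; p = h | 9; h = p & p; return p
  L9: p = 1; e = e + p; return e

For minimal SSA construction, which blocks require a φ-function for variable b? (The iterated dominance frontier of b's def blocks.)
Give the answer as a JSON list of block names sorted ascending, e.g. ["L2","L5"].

idom tree: L1←L0 L2←L1 L3←L2 L4←L1 L5←L2 L6←L5 L7←L1 L8←L7 L9←L0
Dom∩ at merges:
  L1: preds {L0,L5}: {L0} ∩ {L0,L1,L2,L5} = {L0}; idom=L0
  L7: preds {L4,L6}: {L0,L1,L4} ∩ {L0,L1,L2,L5,L6} = {L0,L1}; idom=L1
  L9: preds {L0,L4,L6}: {L0} ∩ {L0,L1,L4} ∩ {L0,L1,L2,L5,L6} = {L0}; idom=L0

DF derivation:
  join L1 pred L0: · stop@L0
  join L1 pred L5: L5→L2→L1 stop@L0
  join L7 pred L4: L4 stop@L1
  join L7 pred L6: L6→L5→L2 stop@L1
  join L9 pred L0: · stop@L0
  join L9 pred L4: L4→L1 stop@L0
  join L9 pred L6: L6→L5→L2→L1 stop@L0
  L0 → ∅
  L1 → {L1,L9}
  L2 → {L1,L7,L9}
  L3 → ∅
  L4 → {L7,L9}
  L5 → {L1,L7,L9}
  L6 → {L7,L9}
  L7 → ∅
  L8 → ∅
  L9 → ∅

φ for b: defs {L0,L2,L3}
  DF⁺ = {L1,L7,L9}

Answer: ["L1", "L7", "L9"]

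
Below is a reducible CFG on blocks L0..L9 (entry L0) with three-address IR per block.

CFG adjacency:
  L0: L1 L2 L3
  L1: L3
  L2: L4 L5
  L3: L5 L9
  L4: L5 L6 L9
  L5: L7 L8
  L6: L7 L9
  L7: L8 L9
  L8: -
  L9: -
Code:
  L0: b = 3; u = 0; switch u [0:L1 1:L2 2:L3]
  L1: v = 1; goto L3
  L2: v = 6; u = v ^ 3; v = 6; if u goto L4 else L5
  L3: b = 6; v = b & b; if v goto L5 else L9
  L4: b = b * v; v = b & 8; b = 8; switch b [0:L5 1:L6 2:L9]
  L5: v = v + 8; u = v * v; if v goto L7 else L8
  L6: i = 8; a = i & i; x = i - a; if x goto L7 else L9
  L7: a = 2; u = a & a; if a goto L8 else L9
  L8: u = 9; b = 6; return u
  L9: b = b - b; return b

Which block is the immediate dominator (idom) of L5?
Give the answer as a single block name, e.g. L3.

Answer: L0

Analysis:
idom tree: L1←L0 L2←L0 L3←L0 L4←L2 L5←L0 L6←L4 L7←L0 L8←L0 L9←L0
Dom at joins:
  L3: preds {L0,L1}: {L0} ∩ {L0,L1} = {L0}; idom=L0
  L5: preds {L2,L3,L4}: {L0,L2} ∩ {L0,L3} ∩ {L0,L2,L4} = {L0}; idom=L0
  L7: preds {L5,L6}: {L0,L5} ∩ {L0,L2,L4,L6} = {L0}; idom=L0
  L8: preds {L5,L7}: {L0,L5} ∩ {L0,L7} = {L0}; idom=L0
  L9: preds {L3,L4,L6,L7}: {L0,L3} ∩ {L0,L2,L4} ∩ {L0,L2,L4,L6} ∩ {L0,L7} = {L0}; idom=L0

idom(L5) = L0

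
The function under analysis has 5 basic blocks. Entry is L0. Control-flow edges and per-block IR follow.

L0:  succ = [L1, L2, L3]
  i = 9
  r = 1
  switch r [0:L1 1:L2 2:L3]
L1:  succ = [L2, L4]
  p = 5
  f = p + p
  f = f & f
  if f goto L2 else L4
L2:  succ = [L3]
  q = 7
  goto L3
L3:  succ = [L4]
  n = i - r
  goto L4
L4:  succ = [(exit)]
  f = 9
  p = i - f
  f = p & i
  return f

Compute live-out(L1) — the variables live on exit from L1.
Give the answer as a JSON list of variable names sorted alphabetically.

Block summaries:
  L0: def={i,r} ue=∅
  L1: def={f,p} ue=∅
  L2: def={q} ue=∅
  L3: def={n} ue={i,r}
  L4: def={f,p} ue={i}

Backward fixpoint:
  L0 li=∅ lo={i,r}
  L1 li={i,r} lo={i,r}
  L2 li={i,r} lo={i,r}
  L3 li={i,r} lo={i}
  L4 li={i} lo=∅

live-out(L1) = ["i", "r"]

Answer: ["i", "r"]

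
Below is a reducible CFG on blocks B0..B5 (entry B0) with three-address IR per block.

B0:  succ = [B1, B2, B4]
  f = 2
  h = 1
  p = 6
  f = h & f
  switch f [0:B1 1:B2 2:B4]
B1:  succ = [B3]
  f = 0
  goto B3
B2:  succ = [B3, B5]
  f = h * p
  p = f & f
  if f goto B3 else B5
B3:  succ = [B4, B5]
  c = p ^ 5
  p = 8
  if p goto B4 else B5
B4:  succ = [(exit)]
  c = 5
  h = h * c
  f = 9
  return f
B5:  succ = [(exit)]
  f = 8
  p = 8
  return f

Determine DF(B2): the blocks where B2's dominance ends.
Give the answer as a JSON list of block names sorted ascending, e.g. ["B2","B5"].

idom tree: B1←B0 B2←B0 B3←B0 B4←B0 B5←B0
Join-block Dom:
  B3: preds {B1,B2}: {B0,B1} ∩ {B0,B2} = {B0}; idom=B0
  B4: preds {B0,B3}: {B0} ∩ {B0,B3} = {B0}; idom=B0
  B5: preds {B2,B3}: {B0,B2} ∩ {B0,B3} = {B0}; idom=B0

DF derivation:
  B3←B1: walk B1 to B0
  B3←B2: walk B2 to B0
  B4←B0: walk · to B0
  B4←B3: walk B3 to B0
  B5←B2: walk B2 to B0
  B5←B3: walk B3 to B0
  B0 → ∅
  B1 → {B3}
  B2 → {B3,B5}
  B3 → {B4,B5}
  B4 → ∅
  B5 → ∅

DF(B2) = ["B3", "B5"]

Answer: ["B3", "B5"]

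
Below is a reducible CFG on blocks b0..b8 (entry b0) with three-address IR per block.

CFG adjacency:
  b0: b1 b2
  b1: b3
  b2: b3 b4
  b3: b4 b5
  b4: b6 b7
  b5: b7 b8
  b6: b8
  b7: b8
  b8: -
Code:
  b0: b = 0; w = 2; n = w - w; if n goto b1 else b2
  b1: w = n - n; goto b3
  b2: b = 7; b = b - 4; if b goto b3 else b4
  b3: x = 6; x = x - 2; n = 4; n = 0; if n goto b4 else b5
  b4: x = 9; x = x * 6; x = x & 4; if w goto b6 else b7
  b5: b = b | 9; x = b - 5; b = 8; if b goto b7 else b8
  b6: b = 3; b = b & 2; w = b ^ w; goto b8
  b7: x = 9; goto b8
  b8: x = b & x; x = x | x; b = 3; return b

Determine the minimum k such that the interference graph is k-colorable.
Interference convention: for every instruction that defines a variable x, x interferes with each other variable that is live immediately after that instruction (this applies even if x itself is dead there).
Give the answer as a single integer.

Answer: 3

Working:
Block summaries:
  b0: {b,n,w} / ∅
  b1: {w} / {n}
  b2: {b} / ∅
  b3: {n,x} / ∅
  b4: {x} / {w}
  b5: {b,x} / {b}
  b6: {b,w} / {w}
  b7: {x} / ∅
  b8: {b,x} / {b,x}

Liveness:
  b0: in=∅ out={b,n,w}
  b1: in={b,n} out={b,w}
  b2: in={w} out={b,w}
  b3: in={b,w} out={b,w}
  b4: in={b,w} out={b,w,x}
  b5: in={b} out={b,x}
  b6: in={w,x} out={b,x}
  b7: in={b} out={b,x}
  b8: in={b,x} out=∅

Conflict graph:
  b↔{n,w,x}
  n↔{b,w}
  w↔{b,n,x}
  x↔{b,w}

Colouring:
  {b,n,w} pairwise interfere (3-clique) ⇒ χ ≥ 3
  assign b→r0 n→r2 w→r1 x→r2 — no edge inside a register ⇒ χ ≤ 3
  χ = 3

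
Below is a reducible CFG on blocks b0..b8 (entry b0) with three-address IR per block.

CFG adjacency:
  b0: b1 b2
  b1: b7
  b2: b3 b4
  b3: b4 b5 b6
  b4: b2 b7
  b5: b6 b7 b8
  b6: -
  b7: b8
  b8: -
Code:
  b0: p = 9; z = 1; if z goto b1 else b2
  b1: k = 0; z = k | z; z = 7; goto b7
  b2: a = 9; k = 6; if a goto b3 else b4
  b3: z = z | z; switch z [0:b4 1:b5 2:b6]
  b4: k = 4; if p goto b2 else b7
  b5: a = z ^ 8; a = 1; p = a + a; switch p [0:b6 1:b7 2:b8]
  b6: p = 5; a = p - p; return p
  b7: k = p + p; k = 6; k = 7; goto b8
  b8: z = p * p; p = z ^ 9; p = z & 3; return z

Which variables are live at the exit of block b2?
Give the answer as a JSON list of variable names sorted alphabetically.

Answer: ["p", "z"]

Working:
Per-block:
  b0: {p,z} / ∅
  b1: {k,z} / {z}
  b2: {a,k} / ∅
  b3: {z} / {z}
  b4: {k} / {p}
  b5: {a,p} / {z}
  b6: {a,p} / ∅
  b7: {k} / {p}
  b8: {p,z} / {p}

Live sets:
  b0 li=∅ lo={p,z}
  b1 li={p,z} lo={p}
  b2 li={p,z} lo={p,z}
  b3 li={p,z} lo={p,z}
  b4 li={p,z} lo={p,z}
  b5 li={z} lo={p}
  b6 li=∅ lo=∅
  b7 li={p} lo={p}
  b8 li={p} lo=∅

live-out(b2) = ["p", "z"]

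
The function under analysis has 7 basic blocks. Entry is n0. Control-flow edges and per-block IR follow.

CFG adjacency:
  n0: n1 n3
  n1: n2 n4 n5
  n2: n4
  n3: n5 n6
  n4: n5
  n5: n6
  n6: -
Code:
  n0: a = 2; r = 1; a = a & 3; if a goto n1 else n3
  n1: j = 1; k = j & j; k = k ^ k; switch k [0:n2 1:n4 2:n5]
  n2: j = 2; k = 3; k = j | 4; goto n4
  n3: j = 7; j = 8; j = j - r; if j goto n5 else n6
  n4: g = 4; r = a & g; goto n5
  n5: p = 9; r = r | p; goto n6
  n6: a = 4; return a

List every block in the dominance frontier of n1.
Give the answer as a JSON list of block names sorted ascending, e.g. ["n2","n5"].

Answer: ["n5"]

Analysis:
idom tree: n1←n0 n2←n1 n3←n0 n4←n1 n5←n0 n6←n0
Dom∩ at merges:
  n4: preds {n1,n2}: {n0,n1} ∩ {n0,n1,n2} = {n0,n1}; idom=n1
  n5: preds {n1,n3,n4}: {n0,n1} ∩ {n0,n3} ∩ {n0,n1,n4} = {n0}; idom=n0
  n6: preds {n3,n5}: {n0,n3} ∩ {n0,n5} = {n0}; idom=n0

Frontier:
  join n4 pred n1: · stop@n1
  join n4 pred n2: n2 stop@n1
  join n5 pred n1: n1 stop@n0
  join n5 pred n3: n3 stop@n0
  join n5 pred n4: n4→n1 stop@n0
  join n6 pred n3: n3 stop@n0
  join n6 pred n5: n5 stop@n0
  DF(n0)=∅
  DF(n1)={n5}
  DF(n2)={n4}
  DF(n3)={n5,n6}
  DF(n4)={n5}
  DF(n5)={n6}
  DF(n6)=∅

DF(n1) = ["n5"]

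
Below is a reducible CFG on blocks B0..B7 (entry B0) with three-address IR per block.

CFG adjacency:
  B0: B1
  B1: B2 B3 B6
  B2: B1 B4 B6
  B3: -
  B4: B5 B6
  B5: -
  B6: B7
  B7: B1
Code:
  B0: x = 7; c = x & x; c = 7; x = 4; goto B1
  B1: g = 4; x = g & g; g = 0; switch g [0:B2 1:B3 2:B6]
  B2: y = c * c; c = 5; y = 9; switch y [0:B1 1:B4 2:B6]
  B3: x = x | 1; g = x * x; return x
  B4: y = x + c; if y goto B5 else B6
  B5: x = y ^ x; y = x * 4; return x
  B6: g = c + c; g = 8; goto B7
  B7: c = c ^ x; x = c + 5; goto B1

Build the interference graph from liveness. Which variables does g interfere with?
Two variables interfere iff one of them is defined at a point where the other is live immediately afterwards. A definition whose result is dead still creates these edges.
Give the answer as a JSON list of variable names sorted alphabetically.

Answer: ["c", "x"]

Derivation:
def/use:
  B0: def={c,x} ue=∅
  B1: def={g,x} ue=∅
  B2: def={c,y} ue={c}
  B3: def={g,x} ue={x}
  B4: def={y} ue={c,x}
  B5: def={x,y} ue={x,y}
  B6: def={g} ue={c}
  B7: def={c,x} ue={c,x}

Live sets:
  B0: in=∅ out={c}
  B1: in={c} out={c,x}
  B2: in={c,x} out={c,x}
  B3: in={x} out=∅
  B4: in={c,x} out={c,x,y}
  B5: in={x,y} out=∅
  B6: in={c,x} out={c,x}
  B7: in={c,x} out={c}

Conflict graph:
  c — {g,x,y}
  g — {c,x}
  x — {c,g,y}
  y — {c,x}

N(g) = ["c", "x"]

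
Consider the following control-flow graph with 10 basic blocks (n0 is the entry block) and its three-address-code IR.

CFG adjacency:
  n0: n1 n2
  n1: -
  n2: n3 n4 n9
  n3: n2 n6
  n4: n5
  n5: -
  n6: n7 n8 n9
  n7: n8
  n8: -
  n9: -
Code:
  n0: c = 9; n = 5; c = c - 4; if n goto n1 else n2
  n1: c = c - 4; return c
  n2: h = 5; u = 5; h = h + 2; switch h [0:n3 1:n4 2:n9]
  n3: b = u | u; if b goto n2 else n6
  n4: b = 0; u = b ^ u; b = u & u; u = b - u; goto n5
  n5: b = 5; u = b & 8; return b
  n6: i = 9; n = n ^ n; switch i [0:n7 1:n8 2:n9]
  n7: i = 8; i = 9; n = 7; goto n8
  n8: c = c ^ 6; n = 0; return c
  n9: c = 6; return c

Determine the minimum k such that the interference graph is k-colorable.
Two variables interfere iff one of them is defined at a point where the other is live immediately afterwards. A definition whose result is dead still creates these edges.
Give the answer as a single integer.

Answer: 4

Analysis:
def/use:
  n0: def={c,n} ue=∅
  n1: def={c} ue={c}
  n2: def={h,u} ue=∅
  n3: def={b} ue={u}
  n4: def={b,u} ue={u}
  n5: def={b,u} ue=∅
  n6: def={i,n} ue={n}
  n7: def={i,n} ue=∅
  n8: def={c,n} ue={c}
  n9: def={c} ue=∅

Backward fixpoint:
  live n0: ∅→{c,n}
  live n1: {c}→∅
  live n2: {c,n}→{c,n,u}
  live n3: {c,n,u}→{c,n}
  live n4: {u}→∅
  live n5: ∅→∅
  live n6: {c,n}→{c}
  live n7: {c}→{c}
  live n8: {c}→∅
  live n9: ∅→∅

Conflict graph:
  b↔{c,n,u}
  c↔{b,h,i,n,u}
  h↔{c,n,u}
  i↔{c,n}
  n↔{b,c,h,i,u}
  u↔{b,c,h,n}

Colouring:
  {b,c,n,u} pairwise interfere (4-clique) ⇒ χ ≥ 4
  4-colouring: r0={c}  r1={n}  r2={i,u}  r3={b,h}
  χ = 4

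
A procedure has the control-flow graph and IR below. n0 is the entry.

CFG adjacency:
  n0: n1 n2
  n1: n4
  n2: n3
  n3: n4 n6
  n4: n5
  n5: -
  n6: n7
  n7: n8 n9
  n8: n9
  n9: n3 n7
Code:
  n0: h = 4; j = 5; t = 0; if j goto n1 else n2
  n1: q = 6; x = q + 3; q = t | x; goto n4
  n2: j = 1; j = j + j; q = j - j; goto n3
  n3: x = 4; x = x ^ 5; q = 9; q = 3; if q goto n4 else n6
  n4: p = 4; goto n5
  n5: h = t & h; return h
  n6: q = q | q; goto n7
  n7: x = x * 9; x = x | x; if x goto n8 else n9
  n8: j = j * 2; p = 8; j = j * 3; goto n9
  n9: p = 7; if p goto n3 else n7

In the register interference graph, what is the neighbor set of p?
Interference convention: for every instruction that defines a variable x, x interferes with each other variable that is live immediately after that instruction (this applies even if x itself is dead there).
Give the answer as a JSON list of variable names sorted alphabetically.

Block summaries:
  n0: {h,j,t} / ∅
  n1: {q,x} / {t}
  n2: {j,q} / ∅
  n3: {q,x} / ∅
  n4: {p} / ∅
  n5: {h} / {h,t}
  n6: {q} / {q}
  n7: {x} / {x}
  n8: {j,p} / {j}
  n9: {p} / ∅

Backward fixpoint:
  n0: in=∅ out={h,t}
  n1: in={h,t} out={h,t}
  n2: in={h,t} out={h,j,t}
  n3: in={h,j,t} out={h,j,q,t,x}
  n4: in={h,t} out={h,t}
  n5: in={h,t} out=∅
  n6: in={h,j,q,t,x} out={h,j,t,x}
  n7: in={h,j,t,x} out={h,j,t,x}
  n8: in={h,j,t,x} out={h,j,t,x}
  n9: in={h,j,t,x} out={h,j,t,x}

Interfere edges:
  h: {j,p,q,t,x}
  j: {h,p,q,t,x}
  p: {h,j,t,x}
  q: {h,j,t,x}
  t: {h,j,p,q,x}
  x: {h,j,p,q,t}

N(p) = ["h", "j", "t", "x"]

Answer: ["h", "j", "t", "x"]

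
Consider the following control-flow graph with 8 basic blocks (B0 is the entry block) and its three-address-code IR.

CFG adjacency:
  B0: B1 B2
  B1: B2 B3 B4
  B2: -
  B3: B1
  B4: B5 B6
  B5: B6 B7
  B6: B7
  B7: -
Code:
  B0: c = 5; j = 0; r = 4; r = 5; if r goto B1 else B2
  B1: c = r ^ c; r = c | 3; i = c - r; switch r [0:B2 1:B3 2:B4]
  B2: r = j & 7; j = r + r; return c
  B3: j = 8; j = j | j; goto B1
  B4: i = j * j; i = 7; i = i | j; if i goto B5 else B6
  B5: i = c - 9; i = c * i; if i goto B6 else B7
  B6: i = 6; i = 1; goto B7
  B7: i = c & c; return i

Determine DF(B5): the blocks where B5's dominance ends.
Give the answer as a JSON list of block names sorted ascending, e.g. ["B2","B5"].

idom tree: B1←B0 B2←B0 B3←B1 B4←B1 B5←B4 B6←B4 B7←B4
Join-block Dom:
  B1: preds {B0,B3}: {B0} ∩ {B0,B1,B3} = {B0}; idom=B0
  B2: preds {B0,B1}: {B0} ∩ {B0,B1} = {B0}; idom=B0
  B6: preds {B4,B5}: {B0,B1,B4} ∩ {B0,B1,B4,B5} = {B0,B1,B4}; idom=B4
  B7: preds {B5,B6}: {B0,B1,B4,B5} ∩ {B0,B1,B4,B6} = {B0,B1,B4}; idom=B4

DF derivation:
  B1←B0: walk · to B0
  B1←B3: walk B3→B1 to B0
  B2←B0: walk · to B0
  B2←B1: walk B1 to B0
  B6←B4: walk · to B4
  B6←B5: walk B5 to B4
  B7←B5: walk B5 to B4
  B7←B6: walk B6 to B4
  B0 → ∅
  B1 → {B1,B2}
  B2 → ∅
  B3 → {B1}
  B4 → ∅
  B5 → {B6,B7}
  B6 → {B7}
  B7 → ∅

DF(B5) = ["B6", "B7"]

Answer: ["B6", "B7"]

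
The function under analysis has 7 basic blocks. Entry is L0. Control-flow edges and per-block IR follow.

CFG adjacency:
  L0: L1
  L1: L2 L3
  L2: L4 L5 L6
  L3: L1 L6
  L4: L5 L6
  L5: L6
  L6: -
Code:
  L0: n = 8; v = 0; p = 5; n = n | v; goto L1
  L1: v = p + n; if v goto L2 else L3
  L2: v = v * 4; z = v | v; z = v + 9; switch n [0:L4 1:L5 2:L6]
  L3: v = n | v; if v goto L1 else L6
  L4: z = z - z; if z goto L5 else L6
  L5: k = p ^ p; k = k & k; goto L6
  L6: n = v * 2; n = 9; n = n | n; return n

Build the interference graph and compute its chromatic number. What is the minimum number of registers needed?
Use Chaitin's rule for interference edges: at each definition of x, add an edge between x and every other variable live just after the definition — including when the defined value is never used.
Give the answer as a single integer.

Per-block:
  L0: def={n,p,v} ue=∅
  L1: def={v} ue={n,p}
  L2: def={v,z} ue={n,v}
  L3: def={v} ue={n,v}
  L4: def={z} ue={z}
  L5: def={k} ue={p}
  L6: def={n} ue={v}

Liveness:
  L0: in=∅ out={n,p}
  L1: in={n,p} out={n,p,v}
  L2: in={n,p,v} out={p,v,z}
  L3: in={n,p,v} out={n,p,v}
  L4: in={p,v,z} out={p,v}
  L5: in={p,v} out={v}
  L6: in={v} out=∅

Interfere edges:
  k — {v}
  n — {p,v,z}
  p — {n,v,z}
  v — {k,n,p,z}
  z — {n,p,v}

Registers:
  clique {n,p,v,z} ⇒ need ≥ 4
  assign k→r1 n→r1 p→r2 v→r0 z→r3 — no edge inside a register ⇒ χ ≤ 4
  χ = 4

Answer: 4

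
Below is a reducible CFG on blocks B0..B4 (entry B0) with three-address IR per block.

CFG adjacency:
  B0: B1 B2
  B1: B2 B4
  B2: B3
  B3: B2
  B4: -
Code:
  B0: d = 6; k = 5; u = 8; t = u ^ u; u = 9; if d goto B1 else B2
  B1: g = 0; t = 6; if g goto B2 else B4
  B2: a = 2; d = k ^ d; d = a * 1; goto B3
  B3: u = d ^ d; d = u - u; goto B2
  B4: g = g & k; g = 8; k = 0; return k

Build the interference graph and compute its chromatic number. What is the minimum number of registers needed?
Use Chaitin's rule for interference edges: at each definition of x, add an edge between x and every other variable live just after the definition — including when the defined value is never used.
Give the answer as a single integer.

Answer: 4

Working:
def/use:
  B0 def {d,k,t,u} use ∅
  B1 def {g,t} use ∅
  B2 def {a,d} use {d,k}
  B3 def {d,u} use {d}
  B4 def {g,k} use {g,k}

Live sets:
  B0: in=∅ out={d,k}
  B1: in={d,k} out={d,g,k}
  B2: in={d,k} out={d,k}
  B3: in={d,k} out={d,k}
  B4: in={g,k} out=∅

Interference:
  a: {d,k}
  d: {a,g,k,t,u}
  g: {d,k,t}
  k: {a,d,g,t,u}
  t: {d,g,k}
  u: {d,k}

Chromatic number:
  {d,g,k,t} pairwise interfere (4-clique) ⇒ χ ≥ 4
  4-colouring: r0={d}  r1={k}  r2={a,g,u}  r3={t}
  χ = 4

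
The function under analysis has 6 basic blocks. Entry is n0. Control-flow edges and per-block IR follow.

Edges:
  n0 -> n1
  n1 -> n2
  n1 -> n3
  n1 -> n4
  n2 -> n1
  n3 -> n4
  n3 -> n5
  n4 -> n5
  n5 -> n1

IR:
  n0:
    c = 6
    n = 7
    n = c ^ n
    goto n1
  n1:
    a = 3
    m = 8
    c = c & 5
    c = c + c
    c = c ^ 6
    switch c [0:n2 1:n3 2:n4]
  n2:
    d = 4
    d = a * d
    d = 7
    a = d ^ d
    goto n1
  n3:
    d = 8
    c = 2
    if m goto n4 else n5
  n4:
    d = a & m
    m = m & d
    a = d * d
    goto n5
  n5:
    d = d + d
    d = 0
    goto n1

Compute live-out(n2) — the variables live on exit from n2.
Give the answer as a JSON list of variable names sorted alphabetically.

def/use:
  n0: {c,n} / ∅
  n1: {a,c,m} / {c}
  n2: {a,d} / {a}
  n3: {c,d} / {m}
  n4: {a,d,m} / {a,m}
  n5: {d} / {d}

Liveness:
  n0: in=∅ out={c}
  n1: in={c} out={a,c,m}
  n2: in={a,c} out={c}
  n3: in={a,m} out={a,c,d,m}
  n4: in={a,c,m} out={c,d}
  n5: in={c,d} out={c}

live-out(n2) = ["c"]

Answer: ["c"]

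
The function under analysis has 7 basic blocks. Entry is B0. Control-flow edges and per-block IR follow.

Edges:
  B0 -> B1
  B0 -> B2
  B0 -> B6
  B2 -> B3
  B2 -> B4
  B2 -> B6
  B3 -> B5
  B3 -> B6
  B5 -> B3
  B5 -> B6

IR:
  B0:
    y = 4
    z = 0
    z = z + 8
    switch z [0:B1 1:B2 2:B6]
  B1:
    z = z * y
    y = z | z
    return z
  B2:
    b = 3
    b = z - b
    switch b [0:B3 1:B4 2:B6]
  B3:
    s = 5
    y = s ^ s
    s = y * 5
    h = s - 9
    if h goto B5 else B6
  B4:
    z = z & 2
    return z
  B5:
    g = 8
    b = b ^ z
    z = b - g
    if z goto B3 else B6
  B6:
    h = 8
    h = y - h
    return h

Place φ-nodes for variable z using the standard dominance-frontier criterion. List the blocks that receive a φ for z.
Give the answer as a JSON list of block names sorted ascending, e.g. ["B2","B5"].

idom tree: B1←B0 B2←B0 B3←B2 B4←B2 B5←B3 B6←B0
Join-block Dom:
  B3: preds {B2,B5}: {B0,B2} ∩ {B0,B2,B3,B5} = {B0,B2}; idom=B2
  B6: preds {B0,B2,B3,B5}: {B0} ∩ {B0,B2} ∩ {B0,B2,B3} ∩ {B0,B2,B3,B5} = {B0}; idom=B0

Frontier:
  join B3 pred B2: · stop@B2
  join B3 pred B5: B5→B3 stop@B2
  join B6 pred B0: · stop@B0
  join B6 pred B2: B2 stop@B0
  join B6 pred B3: B3→B2 stop@B0
  join B6 pred B5: B5→B3→B2 stop@B0
  B0: DF=∅
  B1: DF=∅
  B2: DF={B6}
  B3: DF={B3,B6}
  B4: DF=∅
  B5: DF={B3,B6}
  B6: DF=∅

φ for z: defs {B0,B1,B4,B5}
  DF⁺ = {B3,B6}

Answer: ["B3", "B6"]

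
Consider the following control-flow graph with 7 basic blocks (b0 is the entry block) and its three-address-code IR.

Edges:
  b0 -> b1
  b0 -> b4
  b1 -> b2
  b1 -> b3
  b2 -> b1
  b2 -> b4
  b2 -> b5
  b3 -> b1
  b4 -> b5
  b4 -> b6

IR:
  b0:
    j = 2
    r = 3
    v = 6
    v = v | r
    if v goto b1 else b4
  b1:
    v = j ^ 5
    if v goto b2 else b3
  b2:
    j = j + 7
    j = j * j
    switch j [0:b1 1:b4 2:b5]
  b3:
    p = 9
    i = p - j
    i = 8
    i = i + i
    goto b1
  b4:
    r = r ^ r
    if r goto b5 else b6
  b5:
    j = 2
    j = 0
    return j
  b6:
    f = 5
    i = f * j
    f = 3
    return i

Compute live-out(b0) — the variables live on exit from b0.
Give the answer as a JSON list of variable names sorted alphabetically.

Block summaries:
  b0: {j,r,v} / ∅
  b1: {v} / {j}
  b2: {j} / {j}
  b3: {i,p} / {j}
  b4: {r} / {r}
  b5: {j} / ∅
  b6: {f,i} / {j}

Backward fixpoint:
  live b0: ∅→{j,r}
  live b1: {j,r}→{j,r}
  live b2: {j,r}→{j,r}
  live b3: {j,r}→{j,r}
  live b4: {j,r}→{j}
  live b5: ∅→∅
  live b6: {j}→∅

live-out(b0) = ["j", "r"]

Answer: ["j", "r"]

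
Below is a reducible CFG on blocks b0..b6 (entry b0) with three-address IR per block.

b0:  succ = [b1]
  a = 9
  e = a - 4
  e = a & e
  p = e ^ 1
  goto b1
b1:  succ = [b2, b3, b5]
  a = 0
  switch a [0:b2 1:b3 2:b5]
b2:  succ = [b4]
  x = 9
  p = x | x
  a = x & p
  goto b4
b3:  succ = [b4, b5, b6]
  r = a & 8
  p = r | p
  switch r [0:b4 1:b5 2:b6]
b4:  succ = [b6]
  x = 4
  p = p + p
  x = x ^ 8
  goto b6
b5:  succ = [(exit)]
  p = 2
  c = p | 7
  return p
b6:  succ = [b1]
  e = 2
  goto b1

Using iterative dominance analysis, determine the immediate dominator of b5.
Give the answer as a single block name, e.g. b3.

Answer: b1

Derivation:
idom tree: b1←b0 b2←b1 b3←b1 b4←b1 b5←b1 b6←b1
Dom at joins:
  b1: preds {b0,b6}: {b0} ∩ {b0,b1,b6} = {b0}; idom=b0
  b4: preds {b2,b3}: {b0,b1,b2} ∩ {b0,b1,b3} = {b0,b1}; idom=b1
  b5: preds {b1,b3}: {b0,b1} ∩ {b0,b1,b3} = {b0,b1}; idom=b1
  b6: preds {b3,b4}: {b0,b1,b3} ∩ {b0,b1,b4} = {b0,b1}; idom=b1

idom(b5) = b1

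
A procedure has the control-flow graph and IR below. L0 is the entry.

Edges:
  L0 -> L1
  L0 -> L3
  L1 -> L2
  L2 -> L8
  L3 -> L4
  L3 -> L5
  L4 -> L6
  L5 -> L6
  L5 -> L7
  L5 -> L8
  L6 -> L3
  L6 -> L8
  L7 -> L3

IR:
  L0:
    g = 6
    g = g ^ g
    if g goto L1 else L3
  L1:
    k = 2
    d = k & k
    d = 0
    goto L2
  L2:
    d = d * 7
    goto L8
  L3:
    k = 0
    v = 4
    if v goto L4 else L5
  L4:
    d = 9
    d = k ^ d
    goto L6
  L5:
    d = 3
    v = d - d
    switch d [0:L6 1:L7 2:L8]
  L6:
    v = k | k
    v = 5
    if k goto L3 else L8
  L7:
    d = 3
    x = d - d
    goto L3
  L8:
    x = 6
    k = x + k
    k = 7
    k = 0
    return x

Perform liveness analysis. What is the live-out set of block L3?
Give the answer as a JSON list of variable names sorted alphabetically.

Block summaries:
  L0: {g} / ∅
  L1: {d,k} / ∅
  L2: {d} / {d}
  L3: {k,v} / ∅
  L4: {d} / {k}
  L5: {d,v} / ∅
  L6: {v} / {k}
  L7: {d,x} / ∅
  L8: {k,x} / {k}

Liveness:
  live L0: ∅→∅
  live L1: ∅→{d,k}
  live L2: {d,k}→{k}
  live L3: ∅→{k}
  live L4: {k}→{k}
  live L5: {k}→{k}
  live L6: {k}→{k}
  live L7: ∅→∅
  live L8: {k}→∅

live-out(L3) = ["k"]

Answer: ["k"]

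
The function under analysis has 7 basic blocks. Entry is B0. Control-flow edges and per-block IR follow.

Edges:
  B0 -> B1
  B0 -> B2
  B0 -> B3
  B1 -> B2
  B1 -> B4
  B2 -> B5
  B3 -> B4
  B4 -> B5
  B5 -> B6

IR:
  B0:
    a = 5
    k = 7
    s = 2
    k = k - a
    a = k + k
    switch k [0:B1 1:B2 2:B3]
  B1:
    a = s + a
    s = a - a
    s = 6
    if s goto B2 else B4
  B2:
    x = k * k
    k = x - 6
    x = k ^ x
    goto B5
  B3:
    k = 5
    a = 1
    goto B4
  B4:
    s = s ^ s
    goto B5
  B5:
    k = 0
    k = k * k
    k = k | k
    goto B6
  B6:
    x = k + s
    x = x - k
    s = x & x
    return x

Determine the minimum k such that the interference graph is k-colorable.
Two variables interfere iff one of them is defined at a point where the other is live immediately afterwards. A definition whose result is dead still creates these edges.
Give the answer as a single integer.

Per-block:
  B0: def={a,k,s} ue=∅
  B1: def={a,s} ue={a,s}
  B2: def={k,x} ue={k}
  B3: def={a,k} ue=∅
  B4: def={s} ue={s}
  B5: def={k} ue=∅
  B6: def={s,x} ue={k,s}

Backward fixpoint:
  live B0: ∅→{a,k,s}
  live B1: {a,k,s}→{k,s}
  live B2: {k,s}→{s}
  live B3: {s}→{s}
  live B4: {s}→{s}
  live B5: {s}→{k,s}
  live B6: {k,s}→∅

Conflict graph:
  a↔{k,s}
  k↔{a,s,x}
  s↔{a,k,x}
  x↔{k,s}

Registers:
  lower bound: {a,k,s} mutually conflict ⇒ χ ≥ 3
  assign a→c2 k→c0 s→c1 x→c2 — no edge inside a register ⇒ χ ≤ 3
  χ = 3

Answer: 3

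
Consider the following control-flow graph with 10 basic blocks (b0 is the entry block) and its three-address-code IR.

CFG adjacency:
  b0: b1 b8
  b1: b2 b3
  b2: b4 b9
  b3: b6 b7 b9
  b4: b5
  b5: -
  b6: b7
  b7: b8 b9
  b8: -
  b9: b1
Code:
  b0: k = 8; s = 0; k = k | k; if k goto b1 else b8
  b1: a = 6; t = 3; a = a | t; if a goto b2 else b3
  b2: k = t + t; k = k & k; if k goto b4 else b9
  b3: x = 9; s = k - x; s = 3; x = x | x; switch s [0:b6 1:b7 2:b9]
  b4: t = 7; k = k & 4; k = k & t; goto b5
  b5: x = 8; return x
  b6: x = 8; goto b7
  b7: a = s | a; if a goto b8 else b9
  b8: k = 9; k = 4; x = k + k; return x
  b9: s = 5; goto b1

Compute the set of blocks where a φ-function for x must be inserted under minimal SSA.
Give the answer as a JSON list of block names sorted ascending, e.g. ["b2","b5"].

Answer: ["b1", "b7", "b8", "b9"]

Analysis:
idom tree: b1←b0 b2←b1 b3←b1 b4←b2 b5←b4 b6←b3 b7←b3 b8←b0 b9←b1
Join-block Dom:
  b1: preds {b0,b9}: {b0} ∩ {b0,b1,b9} = {b0}; idom=b0
  b7: preds {b3,b6}: {b0,b1,b3} ∩ {b0,b1,b3,b6} = {b0,b1,b3}; idom=b3
  b8: preds {b0,b7}: {b0} ∩ {b0,b1,b3,b7} = {b0}; idom=b0
  b9: preds {b2,b3,b7}: {b0,b1,b2} ∩ {b0,b1,b3} ∩ {b0,b1,b3,b7} = {b0,b1}; idom=b1

Frontier:
  join b1 pred b0: · stop@b0
  join b1 pred b9: b9→b1 stop@b0
  join b7 pred b3: · stop@b3
  join b7 pred b6: b6 stop@b3
  join b8 pred b0: · stop@b0
  join b8 pred b7: b7→b3→b1 stop@b0
  join b9 pred b2: b2 stop@b1
  join b9 pred b3: b3 stop@b1
  join b9 pred b7: b7→b3 stop@b1
  DF(b0)=∅
  DF(b1)={b1,b8}
  DF(b2)={b9}
  DF(b3)={b8,b9}
  DF(b4)=∅
  DF(b5)=∅
  DF(b6)={b7}
  DF(b7)={b8,b9}
  DF(b8)=∅
  DF(b9)={b1}

φ for x: defs {b3,b5,b6,b8}
  DF⁺ = {b1,b7,b8,b9}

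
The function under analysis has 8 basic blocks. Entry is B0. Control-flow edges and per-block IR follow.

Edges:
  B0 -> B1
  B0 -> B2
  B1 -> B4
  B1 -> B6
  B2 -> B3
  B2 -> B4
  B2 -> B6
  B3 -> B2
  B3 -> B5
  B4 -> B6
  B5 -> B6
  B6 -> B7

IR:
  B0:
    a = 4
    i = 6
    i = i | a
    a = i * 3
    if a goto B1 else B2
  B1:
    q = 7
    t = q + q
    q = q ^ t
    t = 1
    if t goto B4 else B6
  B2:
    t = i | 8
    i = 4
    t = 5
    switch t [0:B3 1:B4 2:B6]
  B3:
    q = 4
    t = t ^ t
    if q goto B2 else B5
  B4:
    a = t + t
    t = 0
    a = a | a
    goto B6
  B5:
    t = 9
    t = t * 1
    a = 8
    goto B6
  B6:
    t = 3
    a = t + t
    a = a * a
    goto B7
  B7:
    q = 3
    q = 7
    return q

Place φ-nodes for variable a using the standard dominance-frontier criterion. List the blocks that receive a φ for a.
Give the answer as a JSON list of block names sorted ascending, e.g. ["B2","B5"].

Answer: ["B6"]

Analysis:
idom tree: B1←B0 B2←B0 B3←B2 B4←B0 B5←B3 B6←B0 B7←B6
Dom at joins:
  B2: preds {B0,B3}: {B0} ∩ {B0,B2,B3} = {B0}; idom=B0
  B4: preds {B1,B2}: {B0,B1} ∩ {B0,B2} = {B0}; idom=B0
  B6: preds {B1,B2,B4,B5}: {B0,B1} ∩ {B0,B2} ∩ {B0,B4} ∩ {B0,B2,B3,B5} = {B0}; idom=B0

DF walk-up:
  B2←B0: walk · to B0
  B2←B3: walk B3→B2 to B0
  B4←B1: walk B1 to B0
  B4←B2: walk B2 to B0
  B6←B1: walk B1 to B0
  B6←B2: walk B2 to B0
  B6←B4: walk B4 to B0
  B6←B5: walk B5→B3→B2 to B0
  DF(B0)=∅
  DF(B1)={B4,B6}
  DF(B2)={B2,B4,B6}
  DF(B3)={B2,B6}
  DF(B4)={B6}
  DF(B5)={B6}
  DF(B6)=∅
  DF(B7)=∅

φ for a: defs {B0,B4,B5,B6}
  DF⁺ = {B6}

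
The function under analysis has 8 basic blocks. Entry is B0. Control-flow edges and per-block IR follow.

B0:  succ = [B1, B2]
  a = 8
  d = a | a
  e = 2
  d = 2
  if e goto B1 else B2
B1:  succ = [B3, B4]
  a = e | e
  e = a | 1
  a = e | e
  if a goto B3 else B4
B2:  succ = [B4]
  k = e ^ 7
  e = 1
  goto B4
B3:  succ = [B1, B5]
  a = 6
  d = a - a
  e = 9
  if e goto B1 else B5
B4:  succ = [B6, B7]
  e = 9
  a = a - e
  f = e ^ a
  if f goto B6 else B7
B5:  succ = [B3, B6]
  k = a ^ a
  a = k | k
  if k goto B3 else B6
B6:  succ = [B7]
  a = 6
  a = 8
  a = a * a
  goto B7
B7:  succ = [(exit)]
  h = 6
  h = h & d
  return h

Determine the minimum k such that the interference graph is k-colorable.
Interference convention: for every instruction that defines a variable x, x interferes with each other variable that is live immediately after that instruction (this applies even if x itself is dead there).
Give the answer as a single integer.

Per-block:
  B0: {a,d,e} / ∅
  B1: {a,e} / {e}
  B2: {e,k} / {e}
  B3: {a,d,e} / ∅
  B4: {a,e,f} / {a}
  B5: {a,k} / {a}
  B6: {a} / ∅
  B7: {h} / {d}

Backward fixpoint:
  B0: in=∅ out={a,d,e}
  B1: in={d,e} out={a,d}
  B2: in={a,d,e} out={a,d}
  B3: in=∅ out={a,d,e}
  B4: in={a,d} out={d}
  B5: in={a,d} out={d}
  B6: in={d} out={d}
  B7: in={d} out=∅

Interference:
  a — {d,e,k}
  d — {a,e,f,h,k}
  e — {a,d}
  f — {d}
  h — {d}
  k — {a,d}

Chromatic number:
  {a,d,e} pairwise interfere (3-clique) ⇒ χ ≥ 3
  assign a→c1 d→c0 e→c2 f→c1 h→c1 k→c2 — no edge inside a register ⇒ χ ≤ 3
  χ = 3

Answer: 3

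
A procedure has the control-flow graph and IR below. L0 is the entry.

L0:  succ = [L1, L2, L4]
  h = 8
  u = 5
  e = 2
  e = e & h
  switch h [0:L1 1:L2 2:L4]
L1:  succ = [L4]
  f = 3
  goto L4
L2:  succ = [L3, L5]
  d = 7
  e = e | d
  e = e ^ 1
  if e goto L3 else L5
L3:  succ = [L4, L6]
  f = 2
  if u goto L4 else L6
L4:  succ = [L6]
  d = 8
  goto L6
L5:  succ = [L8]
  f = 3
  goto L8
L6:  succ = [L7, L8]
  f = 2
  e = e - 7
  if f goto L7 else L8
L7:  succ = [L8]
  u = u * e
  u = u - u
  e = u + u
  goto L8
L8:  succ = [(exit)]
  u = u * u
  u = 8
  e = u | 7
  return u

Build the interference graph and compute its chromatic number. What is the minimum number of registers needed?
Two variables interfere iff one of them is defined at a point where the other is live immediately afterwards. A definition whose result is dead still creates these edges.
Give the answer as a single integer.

Answer: 3

Working:
Per-block:
  L0 def {e,h,u} use ∅
  L1 def {f} use ∅
  L2 def {d,e} use {e}
  L3 def {f} use {u}
  L4 def {d} use ∅
  L5 def {f} use ∅
  L6 def {e,f} use {e}
  L7 def {e,u} use {e,u}
  L8 def {e,u} use {u}

Live sets:
  live L0: ∅→{e,u}
  live L1: {e,u}→{e,u}
  live L2: {e,u}→{e,u}
  live L3: {e,u}→{e,u}
  live L4: {e,u}→{e,u}
  live L5: {u}→{u}
  live L6: {e,u}→{e,u}
  live L7: {e,u}→{u}
  live L8: {u}→∅

Interfere edges:
  d↔{e,u}
  e↔{d,f,h,u}
  f↔{e,u}
  h↔{e,u}
  u↔{d,e,f,h}

Chromatic number:
  {d,e,u} pairwise interfere (3-clique) ⇒ χ ≥ 3
  assign d→r2 e→r0 f→r2 h→r2 u→r1 — no edge inside a register ⇒ χ ≤ 3
  χ = 3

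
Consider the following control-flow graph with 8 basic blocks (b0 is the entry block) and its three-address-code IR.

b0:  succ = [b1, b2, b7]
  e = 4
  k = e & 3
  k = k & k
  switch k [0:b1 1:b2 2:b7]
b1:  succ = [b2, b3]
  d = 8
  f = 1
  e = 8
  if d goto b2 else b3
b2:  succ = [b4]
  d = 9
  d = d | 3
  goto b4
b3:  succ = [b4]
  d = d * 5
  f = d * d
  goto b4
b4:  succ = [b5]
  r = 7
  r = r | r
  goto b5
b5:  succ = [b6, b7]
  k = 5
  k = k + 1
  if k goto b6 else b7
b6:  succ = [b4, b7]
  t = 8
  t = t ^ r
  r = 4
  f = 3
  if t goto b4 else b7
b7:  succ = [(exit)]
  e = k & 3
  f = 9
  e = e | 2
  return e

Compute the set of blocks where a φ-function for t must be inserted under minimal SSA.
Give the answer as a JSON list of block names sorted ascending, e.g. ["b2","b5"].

idom tree: b1←b0 b2←b0 b3←b1 b4←b0 b5←b4 b6←b5 b7←b0
Join-block Dom:
  b2: preds {b0,b1}: {b0} ∩ {b0,b1} = {b0}; idom=b0
  b4: preds {b2,b3,b6}: {b0,b2} ∩ {b0,b1,b3} ∩ {b0,b4,b5,b6} = {b0}; idom=b0
  b7: preds {b0,b5,b6}: {b0} ∩ {b0,b4,b5} ∩ {b0,b4,b5,b6} = {b0}; idom=b0

Frontier:
  join b2 pred b0: · stop@b0
  join b2 pred b1: b1 stop@b0
  join b4 pred b2: b2 stop@b0
  join b4 pred b3: b3→b1 stop@b0
  join b4 pred b6: b6→b5→b4 stop@b0
  join b7 pred b0: · stop@b0
  join b7 pred b5: b5→b4 stop@b0
  join b7 pred b6: b6→b5→b4 stop@b0
  b0 → ∅
  b1 → {b2,b4}
  b2 → {b4}
  b3 → {b4}
  b4 → {b4,b7}
  b5 → {b4,b7}
  b6 → {b4,b7}
  b7 → ∅

φ for t: defs {b6}
  DF⁺ = {b4,b7}

Answer: ["b4", "b7"]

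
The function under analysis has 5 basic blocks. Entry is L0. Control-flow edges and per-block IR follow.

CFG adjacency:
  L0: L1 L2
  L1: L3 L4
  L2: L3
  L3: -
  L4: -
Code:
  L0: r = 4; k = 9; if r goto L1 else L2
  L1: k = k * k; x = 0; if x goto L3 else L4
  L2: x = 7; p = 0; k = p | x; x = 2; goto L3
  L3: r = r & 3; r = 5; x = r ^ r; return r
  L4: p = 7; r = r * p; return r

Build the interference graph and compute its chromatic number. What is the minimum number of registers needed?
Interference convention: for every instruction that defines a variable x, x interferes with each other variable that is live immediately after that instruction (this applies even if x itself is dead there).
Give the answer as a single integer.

Per-block:
  L0: def={k,r} ue=∅
  L1: def={k,x} ue={k}
  L2: def={k,p,x} ue=∅
  L3: def={r,x} ue={r}
  L4: def={p,r} ue={r}

Live sets:
  live L0: ∅→{k,r}
  live L1: {k,r}→{r}
  live L2: {r}→{r}
  live L3: {r}→∅
  live L4: {r}→∅

Interfere edges:
  k: {r}
  p: {r,x}
  r: {k,p,x}
  x: {p,r}

Colouring:
  lower bound: {p,r,x} mutually conflict ⇒ χ ≥ 3
  3-colouring: R0={r}  R1={k,p}  R2={x}
  χ = 3

Answer: 3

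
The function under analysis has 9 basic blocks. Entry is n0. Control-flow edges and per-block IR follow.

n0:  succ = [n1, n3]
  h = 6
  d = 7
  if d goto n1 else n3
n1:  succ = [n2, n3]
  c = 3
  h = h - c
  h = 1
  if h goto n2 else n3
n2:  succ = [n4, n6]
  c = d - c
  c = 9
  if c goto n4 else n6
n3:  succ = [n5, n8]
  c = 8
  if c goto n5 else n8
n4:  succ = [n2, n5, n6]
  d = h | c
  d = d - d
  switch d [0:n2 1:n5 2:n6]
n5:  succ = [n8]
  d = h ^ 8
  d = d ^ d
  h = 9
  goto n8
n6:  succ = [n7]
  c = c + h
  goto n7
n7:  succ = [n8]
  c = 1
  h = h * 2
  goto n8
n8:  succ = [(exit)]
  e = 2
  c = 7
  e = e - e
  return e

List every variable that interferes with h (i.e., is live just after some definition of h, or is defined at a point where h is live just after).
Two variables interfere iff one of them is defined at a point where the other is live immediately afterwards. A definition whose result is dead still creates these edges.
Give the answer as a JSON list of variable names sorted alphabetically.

Block summaries:
  n0 def {d,h} use ∅
  n1 def {c,h} use {h}
  n2 def {c} use {c,d}
  n3 def {c} use ∅
  n4 def {d} use {c,h}
  n5 def {d,h} use {h}
  n6 def {c} use {c,h}
  n7 def {c,h} use {h}
  n8 def {c,e} use ∅

Live sets:
  n0 li=∅ lo={d,h}
  n1 li={d,h} lo={c,d,h}
  n2 li={c,d,h} lo={c,h}
  n3 li={h} lo={h}
  n4 li={c,h} lo={c,d,h}
  n5 li={h} lo=∅
  n6 li={c,h} lo={h}
  n7 li={h} lo=∅
  n8 li=∅ lo=∅

Conflict graph:
  c↔{d,e,h}
  d↔{c,h}
  e↔{c}
  h↔{c,d}

N(h) = ["c", "d"]

Answer: ["c", "d"]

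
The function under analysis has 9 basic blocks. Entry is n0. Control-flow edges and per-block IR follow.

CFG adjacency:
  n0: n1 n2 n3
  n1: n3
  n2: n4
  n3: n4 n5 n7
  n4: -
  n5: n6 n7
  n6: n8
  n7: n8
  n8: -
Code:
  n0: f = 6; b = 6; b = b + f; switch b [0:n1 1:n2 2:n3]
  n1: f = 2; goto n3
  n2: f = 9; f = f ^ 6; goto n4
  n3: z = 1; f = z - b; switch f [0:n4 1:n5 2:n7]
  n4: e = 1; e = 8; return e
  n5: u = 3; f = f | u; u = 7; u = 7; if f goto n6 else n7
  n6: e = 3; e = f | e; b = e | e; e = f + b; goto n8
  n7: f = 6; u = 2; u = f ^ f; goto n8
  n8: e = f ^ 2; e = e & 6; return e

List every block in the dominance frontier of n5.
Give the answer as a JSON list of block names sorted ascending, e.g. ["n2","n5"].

Answer: ["n7", "n8"]

Analysis:
idom tree: n1←n0 n2←n0 n3←n0 n4←n0 n5←n3 n6←n5 n7←n3 n8←n3
Dom at joins:
  n3: preds {n0,n1}: {n0} ∩ {n0,n1} = {n0}; idom=n0
  n4: preds {n2,n3}: {n0,n2} ∩ {n0,n3} = {n0}; idom=n0
  n7: preds {n3,n5}: {n0,n3} ∩ {n0,n3,n5} = {n0,n3}; idom=n3
  n8: preds {n6,n7}: {n0,n3,n5,n6} ∩ {n0,n3,n7} = {n0,n3}; idom=n3

DF derivation:
  join n3 pred n0: · stop@n0
  join n3 pred n1: n1 stop@n0
  join n4 pred n2: n2 stop@n0
  join n4 pred n3: n3 stop@n0
  join n7 pred n3: · stop@n3
  join n7 pred n5: n5 stop@n3
  join n8 pred n6: n6→n5 stop@n3
  join n8 pred n7: n7 stop@n3
  DF(n0)=∅
  DF(n1)={n3}
  DF(n2)={n4}
  DF(n3)={n4}
  DF(n4)=∅
  DF(n5)={n7,n8}
  DF(n6)={n8}
  DF(n7)={n8}
  DF(n8)=∅

DF(n5) = ["n7", "n8"]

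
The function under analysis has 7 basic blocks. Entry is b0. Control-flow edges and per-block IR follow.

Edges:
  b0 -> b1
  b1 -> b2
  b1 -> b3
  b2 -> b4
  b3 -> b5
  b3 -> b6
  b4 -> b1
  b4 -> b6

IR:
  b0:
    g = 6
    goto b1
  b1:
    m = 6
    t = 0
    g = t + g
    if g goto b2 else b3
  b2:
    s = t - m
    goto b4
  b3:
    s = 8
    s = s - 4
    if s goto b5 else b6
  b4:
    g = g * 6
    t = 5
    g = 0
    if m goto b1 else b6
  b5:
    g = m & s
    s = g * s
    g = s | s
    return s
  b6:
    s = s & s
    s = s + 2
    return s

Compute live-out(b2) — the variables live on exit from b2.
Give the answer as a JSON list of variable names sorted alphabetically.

Per-block:
  b0: {g} / ∅
  b1: {g,m,t} / {g}
  b2: {s} / {m,t}
  b3: {s} / ∅
  b4: {g,t} / {g,m}
  b5: {g,s} / {m,s}
  b6: {s} / {s}

Backward fixpoint:
  b0 li=∅ lo={g}
  b1 li={g} lo={g,m,t}
  b2 li={g,m,t} lo={g,m,s}
  b3 li={m} lo={m,s}
  b4 li={g,m,s} lo={g,s}
  b5 li={m,s} lo=∅
  b6 li={s} lo=∅

live-out(b2) = ["g", "m", "s"]

Answer: ["g", "m", "s"]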